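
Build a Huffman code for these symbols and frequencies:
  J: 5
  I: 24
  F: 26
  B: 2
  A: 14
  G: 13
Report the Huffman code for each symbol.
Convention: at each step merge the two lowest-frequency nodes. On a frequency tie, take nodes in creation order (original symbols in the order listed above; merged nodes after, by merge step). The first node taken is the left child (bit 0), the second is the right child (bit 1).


Huffman tree construction:
Step 1: Merge B(2) + J(5) = 7
Step 2: Merge (B+J)(7) + G(13) = 20
Step 3: Merge A(14) + ((B+J)+G)(20) = 34
Step 4: Merge I(24) + F(26) = 50
Step 5: Merge (A+((B+J)+G))(34) + (I+F)(50) = 84
Read each symbol's code off the tree from the root (left child = 0, right child = 1).

Codes:
  J: 0101 (length 4)
  I: 10 (length 2)
  F: 11 (length 2)
  B: 0100 (length 4)
  A: 00 (length 2)
  G: 011 (length 3)
Average code length: 195/84 = 2.3214 bits/symbol


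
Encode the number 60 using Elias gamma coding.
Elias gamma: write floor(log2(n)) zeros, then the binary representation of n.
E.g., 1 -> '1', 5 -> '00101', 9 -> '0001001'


num_bits = floor(log2(60)) + 1 = 6
leading_zeros = num_bits - 1 = 5
binary(60) = 111100

Elias gamma(60) = '00000' + '111100' = 00000111100 (11 bits)


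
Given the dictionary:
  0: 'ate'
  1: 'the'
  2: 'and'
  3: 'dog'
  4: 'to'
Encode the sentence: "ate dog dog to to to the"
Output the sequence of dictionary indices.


Look up each word in the dictionary:
  'ate' -> 0
  'dog' -> 3
  'dog' -> 3
  'to' -> 4
  'to' -> 4
  'to' -> 4
  'the' -> 1

Encoded: [0, 3, 3, 4, 4, 4, 1]


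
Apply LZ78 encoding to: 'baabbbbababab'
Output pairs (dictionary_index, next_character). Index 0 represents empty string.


LZ78 encoding steps:
Dictionary: {0: ''}
Step 1: w='' (idx 0), next='b' -> output (0, 'b'), add 'b' as idx 1
Step 2: w='' (idx 0), next='a' -> output (0, 'a'), add 'a' as idx 2
Step 3: w='a' (idx 2), next='b' -> output (2, 'b'), add 'ab' as idx 3
Step 4: w='b' (idx 1), next='b' -> output (1, 'b'), add 'bb' as idx 4
Step 5: w='b' (idx 1), next='a' -> output (1, 'a'), add 'ba' as idx 5
Step 6: w='ba' (idx 5), next='b' -> output (5, 'b'), add 'bab' as idx 6
Step 7: w='ab' (idx 3), end of input -> output (3, '')


Encoded: [(0, 'b'), (0, 'a'), (2, 'b'), (1, 'b'), (1, 'a'), (5, 'b'), (3, '')]


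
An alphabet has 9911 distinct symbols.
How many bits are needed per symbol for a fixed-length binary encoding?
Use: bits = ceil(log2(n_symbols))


log2(9911) = 13.2748
Bracket: 2^13 = 8192 < 9911 <= 2^14 = 16384
So ceil(log2(9911)) = 14

bits = ceil(log2(9911)) = ceil(13.2748) = 14 bits


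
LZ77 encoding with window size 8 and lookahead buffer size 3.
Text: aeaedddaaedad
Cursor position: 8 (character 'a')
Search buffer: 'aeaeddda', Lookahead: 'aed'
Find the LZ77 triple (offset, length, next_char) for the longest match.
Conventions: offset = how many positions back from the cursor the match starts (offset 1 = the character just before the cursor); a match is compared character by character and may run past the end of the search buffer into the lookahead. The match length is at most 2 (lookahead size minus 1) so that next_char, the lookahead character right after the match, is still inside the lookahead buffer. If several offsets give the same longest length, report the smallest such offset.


Try each offset into the search buffer:
  offset=1 (pos 7, char 'a'): match length 1
  offset=2 (pos 6, char 'd'): match length 0
  offset=3 (pos 5, char 'd'): match length 0
  offset=4 (pos 4, char 'd'): match length 0
  offset=5 (pos 3, char 'e'): match length 0
  offset=6 (pos 2, char 'a'): match length 2
  offset=7 (pos 1, char 'e'): match length 0
  offset=8 (pos 0, char 'a'): match length 2
Longest match has length 2, found at offsets 6, 8; take the smallest, offset 6.
next_char = character at position 8 + 2 = 10 -> 'd'

Best match: offset=6, length=2 (matching 'ae' starting at position 2)
LZ77 triple: (6, 2, 'd')


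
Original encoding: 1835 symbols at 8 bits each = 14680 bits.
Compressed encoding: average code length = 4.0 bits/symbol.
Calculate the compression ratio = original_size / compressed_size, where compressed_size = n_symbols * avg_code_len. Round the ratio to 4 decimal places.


original_size = n_symbols * orig_bits = 1835 * 8 = 14680 bits
compressed_size = n_symbols * avg_code_len = 1835 * 4.0 = 7340.0 bits
ratio = original_size / compressed_size = 14680 / 7340.0 = 2.0

Compression ratio = 2.0


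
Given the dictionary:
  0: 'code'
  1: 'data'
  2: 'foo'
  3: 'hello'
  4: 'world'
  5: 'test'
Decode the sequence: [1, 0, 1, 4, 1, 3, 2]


Look up each index in the dictionary:
  1 -> 'data'
  0 -> 'code'
  1 -> 'data'
  4 -> 'world'
  1 -> 'data'
  3 -> 'hello'
  2 -> 'foo'

Decoded: "data code data world data hello foo"


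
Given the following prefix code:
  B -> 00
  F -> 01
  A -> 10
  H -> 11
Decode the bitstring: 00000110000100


Decoding step by step:
Bits 00 -> B
Bits 00 -> B
Bits 01 -> F
Bits 10 -> A
Bits 00 -> B
Bits 01 -> F
Bits 00 -> B


Decoded message: BBFABFB


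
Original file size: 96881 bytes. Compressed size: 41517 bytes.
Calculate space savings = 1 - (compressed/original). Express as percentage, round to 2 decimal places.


ratio = compressed/original = 41517/96881 = 0.428536
savings = 1 - ratio = 1 - 0.428536 = 0.571464
as a percentage: 0.571464 * 100 = 57.15%

Space savings = 1 - 41517/96881 = 57.15%


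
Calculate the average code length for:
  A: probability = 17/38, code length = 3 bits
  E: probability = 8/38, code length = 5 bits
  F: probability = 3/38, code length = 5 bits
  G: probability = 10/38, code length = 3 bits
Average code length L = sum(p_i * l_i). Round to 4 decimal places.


Weighted contributions p_i * l_i:
  A: (17/38) * 3 = 51/38
  E: (8/38) * 5 = 40/38
  F: (3/38) * 5 = 15/38
  G: (10/38) * 3 = 30/38
Sum = (51 + 40 + 15 + 30)/38 = 136/38

L = 136/38 = 3.5789 bits/symbol


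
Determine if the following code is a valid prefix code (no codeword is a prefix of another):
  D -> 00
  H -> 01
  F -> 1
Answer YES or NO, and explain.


Checking each pair (does one codeword prefix another?):
  D='00' vs H='01': no prefix
  D='00' vs F='1': no prefix
  H='01' vs D='00': no prefix
  H='01' vs F='1': no prefix
  F='1' vs D='00': no prefix
  F='1' vs H='01': no prefix
No violation found over all pairs.

YES -- this is a valid prefix code. No codeword is a prefix of any other codeword.


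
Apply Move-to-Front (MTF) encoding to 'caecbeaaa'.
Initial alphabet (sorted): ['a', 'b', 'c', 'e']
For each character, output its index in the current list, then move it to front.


MTF encoding:
'c': index 2 in ['a', 'b', 'c', 'e'] -> ['c', 'a', 'b', 'e']
'a': index 1 in ['c', 'a', 'b', 'e'] -> ['a', 'c', 'b', 'e']
'e': index 3 in ['a', 'c', 'b', 'e'] -> ['e', 'a', 'c', 'b']
'c': index 2 in ['e', 'a', 'c', 'b'] -> ['c', 'e', 'a', 'b']
'b': index 3 in ['c', 'e', 'a', 'b'] -> ['b', 'c', 'e', 'a']
'e': index 2 in ['b', 'c', 'e', 'a'] -> ['e', 'b', 'c', 'a']
'a': index 3 in ['e', 'b', 'c', 'a'] -> ['a', 'e', 'b', 'c']
'a': index 0 in ['a', 'e', 'b', 'c'] -> ['a', 'e', 'b', 'c']
'a': index 0 in ['a', 'e', 'b', 'c'] -> ['a', 'e', 'b', 'c']


Output: [2, 1, 3, 2, 3, 2, 3, 0, 0]


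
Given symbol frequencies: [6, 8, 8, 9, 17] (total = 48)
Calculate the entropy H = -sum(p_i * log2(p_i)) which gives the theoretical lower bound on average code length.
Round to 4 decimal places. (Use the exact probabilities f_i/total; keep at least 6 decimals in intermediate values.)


Per-symbol terms -p_i * log2(p_i) with p_i = f_i/48:
  p = 6/48 = 0.125000: log2(p) = -3.000000, -p*log2(p) = 0.375000
  p = 8/48 = 0.166667: log2(p) = -2.584963, -p*log2(p) = 0.430827
  p = 8/48 = 0.166667: log2(p) = -2.584963, -p*log2(p) = 0.430827
  p = 9/48 = 0.187500: log2(p) = -2.415037, -p*log2(p) = 0.452820
  p = 17/48 = 0.354167: log2(p) = -1.497500, -p*log2(p) = 0.530364
H = 0.375000 + 0.430827 + 0.430827 + 0.452820 + 0.530364 = 2.219838

H = 2.2198 bits/symbol


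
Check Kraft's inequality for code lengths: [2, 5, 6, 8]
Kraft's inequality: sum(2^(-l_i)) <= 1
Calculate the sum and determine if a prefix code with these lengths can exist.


Sum = 2^(-2) + 2^(-5) + 2^(-6) + 2^(-8)
    = 0.25 + 0.03125 + 0.015625 + 0.00390625
    = 77/256 = 0.30078125
Since 0.30078125 <= 1, Kraft's inequality IS satisfied.
A prefix code with these lengths CAN exist.

Kraft sum = 0.30078125. Satisfied.


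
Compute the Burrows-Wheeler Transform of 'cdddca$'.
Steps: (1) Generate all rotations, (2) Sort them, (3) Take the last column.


Rotations (sorted):
  0: $cdddca -> last char: a
  1: a$cdddc -> last char: c
  2: ca$cddd -> last char: d
  3: cdddca$ -> last char: $
  4: dca$cdd -> last char: d
  5: ddca$cd -> last char: d
  6: dddca$c -> last char: c


BWT = acd$ddc


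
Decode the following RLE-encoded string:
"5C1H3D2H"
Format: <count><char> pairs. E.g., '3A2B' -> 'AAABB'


Expanding each <count><char> pair:
  5C -> 'CCCCC'
  1H -> 'H'
  3D -> 'DDD'
  2H -> 'HH'

Decoded = CCCCCHDDDHH


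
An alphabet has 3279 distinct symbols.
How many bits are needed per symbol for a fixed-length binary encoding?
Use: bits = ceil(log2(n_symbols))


log2(3279) = 11.679
Bracket: 2^11 = 2048 < 3279 <= 2^12 = 4096
So ceil(log2(3279)) = 12

bits = ceil(log2(3279)) = ceil(11.679) = 12 bits


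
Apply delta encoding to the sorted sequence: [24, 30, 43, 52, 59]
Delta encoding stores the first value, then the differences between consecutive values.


First value: 24
Deltas:
  30 - 24 = 6
  43 - 30 = 13
  52 - 43 = 9
  59 - 52 = 7


Delta encoded: [24, 6, 13, 9, 7]


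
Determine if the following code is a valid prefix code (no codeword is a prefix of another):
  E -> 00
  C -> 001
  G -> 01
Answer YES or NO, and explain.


Checking each pair (does one codeword prefix another?):
  E='00' vs C='001': prefix -- VIOLATION

NO -- this is NOT a valid prefix code. E (00) is a prefix of C (001).


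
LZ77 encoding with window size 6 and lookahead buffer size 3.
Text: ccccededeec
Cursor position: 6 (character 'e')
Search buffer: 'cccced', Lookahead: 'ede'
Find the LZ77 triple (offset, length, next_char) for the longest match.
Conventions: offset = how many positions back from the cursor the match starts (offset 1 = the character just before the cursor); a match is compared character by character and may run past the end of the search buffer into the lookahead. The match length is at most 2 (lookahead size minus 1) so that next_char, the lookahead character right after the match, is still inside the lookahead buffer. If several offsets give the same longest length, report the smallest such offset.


Try each offset into the search buffer:
  offset=1 (pos 5, char 'd'): match length 0
  offset=2 (pos 4, char 'e'): match length 2
  offset=3 (pos 3, char 'c'): match length 0
  offset=4 (pos 2, char 'c'): match length 0
  offset=5 (pos 1, char 'c'): match length 0
  offset=6 (pos 0, char 'c'): match length 0
Longest match has length 2 at offset 2.
next_char = character at position 6 + 2 = 8 -> 'e'

Best match: offset=2, length=2 (matching 'ed' starting at position 4)
LZ77 triple: (2, 2, 'e')


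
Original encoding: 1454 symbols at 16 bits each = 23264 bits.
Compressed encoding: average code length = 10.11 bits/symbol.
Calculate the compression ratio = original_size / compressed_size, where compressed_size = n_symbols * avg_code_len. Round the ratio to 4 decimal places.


original_size = n_symbols * orig_bits = 1454 * 16 = 23264 bits
compressed_size = n_symbols * avg_code_len = 1454 * 10.11 = 14699.94 bits
ratio = original_size / compressed_size = 23264 / 14699.94 = 1.5826

Compression ratio = 1.5826


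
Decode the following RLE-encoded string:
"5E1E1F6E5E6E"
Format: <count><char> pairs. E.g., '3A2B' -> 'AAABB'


Expanding each <count><char> pair:
  5E -> 'EEEEE'
  1E -> 'E'
  1F -> 'F'
  6E -> 'EEEEEE'
  5E -> 'EEEEE'
  6E -> 'EEEEEE'

Decoded = EEEEEEFEEEEEEEEEEEEEEEEE


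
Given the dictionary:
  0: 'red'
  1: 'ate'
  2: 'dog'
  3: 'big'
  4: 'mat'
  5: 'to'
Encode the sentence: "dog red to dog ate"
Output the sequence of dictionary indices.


Look up each word in the dictionary:
  'dog' -> 2
  'red' -> 0
  'to' -> 5
  'dog' -> 2
  'ate' -> 1

Encoded: [2, 0, 5, 2, 1]


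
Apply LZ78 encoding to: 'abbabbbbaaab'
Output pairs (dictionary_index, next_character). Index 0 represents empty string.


LZ78 encoding steps:
Dictionary: {0: ''}
Step 1: w='' (idx 0), next='a' -> output (0, 'a'), add 'a' as idx 1
Step 2: w='' (idx 0), next='b' -> output (0, 'b'), add 'b' as idx 2
Step 3: w='b' (idx 2), next='a' -> output (2, 'a'), add 'ba' as idx 3
Step 4: w='b' (idx 2), next='b' -> output (2, 'b'), add 'bb' as idx 4
Step 5: w='bb' (idx 4), next='a' -> output (4, 'a'), add 'bba' as idx 5
Step 6: w='a' (idx 1), next='a' -> output (1, 'a'), add 'aa' as idx 6
Step 7: w='b' (idx 2), end of input -> output (2, '')


Encoded: [(0, 'a'), (0, 'b'), (2, 'a'), (2, 'b'), (4, 'a'), (1, 'a'), (2, '')]


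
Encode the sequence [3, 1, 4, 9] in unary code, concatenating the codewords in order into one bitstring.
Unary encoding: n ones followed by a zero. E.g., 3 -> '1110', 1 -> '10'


Encode each number as n ones followed by a terminating 0:
  3 -> 1110 (4 bits)
  1 -> 10 (2 bits)
  4 -> 11110 (5 bits)
  9 -> 1111111110 (10 bits)
Total length = 4 + 2 + 5 + 10 = 21 bits.

Unary([3, 1, 4, 9]) = 111010111101111111110 (21 bits)


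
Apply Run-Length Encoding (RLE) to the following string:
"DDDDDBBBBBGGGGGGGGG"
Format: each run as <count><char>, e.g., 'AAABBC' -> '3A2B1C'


Scanning runs left to right:
  i=0: run of 'D' x 5 -> '5D'
  i=5: run of 'B' x 5 -> '5B'
  i=10: run of 'G' x 9 -> '9G'

RLE = 5D5B9G


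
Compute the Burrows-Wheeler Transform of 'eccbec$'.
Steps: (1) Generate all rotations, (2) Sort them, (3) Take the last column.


Rotations (sorted):
  0: $eccbec -> last char: c
  1: bec$ecc -> last char: c
  2: c$eccbe -> last char: e
  3: cbec$ec -> last char: c
  4: ccbec$e -> last char: e
  5: ec$eccb -> last char: b
  6: eccbec$ -> last char: $


BWT = cceceb$


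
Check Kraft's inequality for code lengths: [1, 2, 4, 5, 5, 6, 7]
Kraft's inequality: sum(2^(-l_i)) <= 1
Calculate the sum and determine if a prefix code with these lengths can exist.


Sum = 2^(-1) + 2^(-2) + 2^(-4) + 2^(-5) + 2^(-5) + 2^(-6) + 2^(-7)
    = 0.5 + 0.25 + 0.0625 + 0.03125 + 0.03125 + 0.015625 + 0.0078125
    = 115/128 = 0.8984375
Since 0.8984375 <= 1, Kraft's inequality IS satisfied.
A prefix code with these lengths CAN exist.

Kraft sum = 0.8984375. Satisfied.


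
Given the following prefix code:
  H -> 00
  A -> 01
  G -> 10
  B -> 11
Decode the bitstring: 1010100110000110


Decoding step by step:
Bits 10 -> G
Bits 10 -> G
Bits 10 -> G
Bits 01 -> A
Bits 10 -> G
Bits 00 -> H
Bits 01 -> A
Bits 10 -> G


Decoded message: GGGAGHAG


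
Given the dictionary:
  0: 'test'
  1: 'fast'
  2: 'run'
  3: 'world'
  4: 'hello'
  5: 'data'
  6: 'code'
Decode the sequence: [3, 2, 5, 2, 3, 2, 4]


Look up each index in the dictionary:
  3 -> 'world'
  2 -> 'run'
  5 -> 'data'
  2 -> 'run'
  3 -> 'world'
  2 -> 'run'
  4 -> 'hello'

Decoded: "world run data run world run hello"


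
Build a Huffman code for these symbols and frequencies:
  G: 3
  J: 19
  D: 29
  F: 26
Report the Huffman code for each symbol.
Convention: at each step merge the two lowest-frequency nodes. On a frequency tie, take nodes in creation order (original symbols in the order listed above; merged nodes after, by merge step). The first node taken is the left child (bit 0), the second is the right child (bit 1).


Huffman tree construction:
Step 1: Merge G(3) + J(19) = 22
Step 2: Merge (G+J)(22) + F(26) = 48
Step 3: Merge D(29) + ((G+J)+F)(48) = 77
Read each symbol's code off the tree from the root (left child = 0, right child = 1).

Codes:
  G: 100 (length 3)
  J: 101 (length 3)
  D: 0 (length 1)
  F: 11 (length 2)
Average code length: 147/77 = 1.9091 bits/symbol


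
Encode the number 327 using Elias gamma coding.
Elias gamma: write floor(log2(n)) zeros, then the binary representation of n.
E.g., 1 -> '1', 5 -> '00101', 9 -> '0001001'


num_bits = floor(log2(327)) + 1 = 9
leading_zeros = num_bits - 1 = 8
binary(327) = 101000111

Elias gamma(327) = '00000000' + '101000111' = 00000000101000111 (17 bits)


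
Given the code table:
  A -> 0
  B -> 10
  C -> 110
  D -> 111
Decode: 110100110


Decoding:
110 -> C
10 -> B
0 -> A
110 -> C


Result: CBAC


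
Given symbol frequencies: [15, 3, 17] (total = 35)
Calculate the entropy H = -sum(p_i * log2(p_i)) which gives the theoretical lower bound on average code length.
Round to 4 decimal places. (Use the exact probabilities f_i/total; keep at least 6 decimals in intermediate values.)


Per-symbol terms -p_i * log2(p_i) with p_i = f_i/35:
  p = 15/35 = 0.428571: log2(p) = -1.222392, -p*log2(p) = 0.523882
  p = 3/35 = 0.085714: log2(p) = -3.544321, -p*log2(p) = 0.303799
  p = 17/35 = 0.485714: log2(p) = -1.041820, -p*log2(p) = 0.506027
H = 0.523882 + 0.303799 + 0.506027 = 1.333708

H = 1.3337 bits/symbol


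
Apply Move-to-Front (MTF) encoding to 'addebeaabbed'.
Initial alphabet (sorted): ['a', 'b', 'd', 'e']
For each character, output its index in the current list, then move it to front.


MTF encoding:
'a': index 0 in ['a', 'b', 'd', 'e'] -> ['a', 'b', 'd', 'e']
'd': index 2 in ['a', 'b', 'd', 'e'] -> ['d', 'a', 'b', 'e']
'd': index 0 in ['d', 'a', 'b', 'e'] -> ['d', 'a', 'b', 'e']
'e': index 3 in ['d', 'a', 'b', 'e'] -> ['e', 'd', 'a', 'b']
'b': index 3 in ['e', 'd', 'a', 'b'] -> ['b', 'e', 'd', 'a']
'e': index 1 in ['b', 'e', 'd', 'a'] -> ['e', 'b', 'd', 'a']
'a': index 3 in ['e', 'b', 'd', 'a'] -> ['a', 'e', 'b', 'd']
'a': index 0 in ['a', 'e', 'b', 'd'] -> ['a', 'e', 'b', 'd']
'b': index 2 in ['a', 'e', 'b', 'd'] -> ['b', 'a', 'e', 'd']
'b': index 0 in ['b', 'a', 'e', 'd'] -> ['b', 'a', 'e', 'd']
'e': index 2 in ['b', 'a', 'e', 'd'] -> ['e', 'b', 'a', 'd']
'd': index 3 in ['e', 'b', 'a', 'd'] -> ['d', 'e', 'b', 'a']


Output: [0, 2, 0, 3, 3, 1, 3, 0, 2, 0, 2, 3]


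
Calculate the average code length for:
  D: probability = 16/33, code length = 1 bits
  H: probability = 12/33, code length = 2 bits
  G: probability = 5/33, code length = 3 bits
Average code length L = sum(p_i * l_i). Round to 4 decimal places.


Weighted contributions p_i * l_i:
  D: (16/33) * 1 = 16/33
  H: (12/33) * 2 = 24/33
  G: (5/33) * 3 = 15/33
Sum = (16 + 24 + 15)/33 = 55/33

L = 55/33 = 1.6667 bits/symbol


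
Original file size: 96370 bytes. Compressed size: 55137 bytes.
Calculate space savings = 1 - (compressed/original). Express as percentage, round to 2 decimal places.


ratio = compressed/original = 55137/96370 = 0.572139
savings = 1 - ratio = 1 - 0.572139 = 0.427861
as a percentage: 0.427861 * 100 = 42.79%

Space savings = 1 - 55137/96370 = 42.79%


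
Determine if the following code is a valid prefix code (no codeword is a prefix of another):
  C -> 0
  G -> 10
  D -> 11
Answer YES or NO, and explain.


Checking each pair (does one codeword prefix another?):
  C='0' vs G='10': no prefix
  C='0' vs D='11': no prefix
  G='10' vs C='0': no prefix
  G='10' vs D='11': no prefix
  D='11' vs C='0': no prefix
  D='11' vs G='10': no prefix
No violation found over all pairs.

YES -- this is a valid prefix code. No codeword is a prefix of any other codeword.


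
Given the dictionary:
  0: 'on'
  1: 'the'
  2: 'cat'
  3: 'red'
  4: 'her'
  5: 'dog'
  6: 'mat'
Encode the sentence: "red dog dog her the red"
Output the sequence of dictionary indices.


Look up each word in the dictionary:
  'red' -> 3
  'dog' -> 5
  'dog' -> 5
  'her' -> 4
  'the' -> 1
  'red' -> 3

Encoded: [3, 5, 5, 4, 1, 3]


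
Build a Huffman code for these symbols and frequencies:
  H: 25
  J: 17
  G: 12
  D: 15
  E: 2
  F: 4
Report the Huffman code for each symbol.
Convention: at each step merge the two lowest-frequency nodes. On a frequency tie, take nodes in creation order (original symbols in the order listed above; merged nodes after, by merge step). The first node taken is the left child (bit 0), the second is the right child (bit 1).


Huffman tree construction:
Step 1: Merge E(2) + F(4) = 6
Step 2: Merge (E+F)(6) + G(12) = 18
Step 3: Merge D(15) + J(17) = 32
Step 4: Merge ((E+F)+G)(18) + H(25) = 43
Step 5: Merge (D+J)(32) + (((E+F)+G)+H)(43) = 75
Read each symbol's code off the tree from the root (left child = 0, right child = 1).

Codes:
  H: 11 (length 2)
  J: 01 (length 2)
  G: 101 (length 3)
  D: 00 (length 2)
  E: 1000 (length 4)
  F: 1001 (length 4)
Average code length: 174/75 = 2.3200 bits/symbol


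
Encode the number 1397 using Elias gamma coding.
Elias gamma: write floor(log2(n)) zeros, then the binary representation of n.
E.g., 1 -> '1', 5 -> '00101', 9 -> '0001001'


num_bits = floor(log2(1397)) + 1 = 11
leading_zeros = num_bits - 1 = 10
binary(1397) = 10101110101

Elias gamma(1397) = '0000000000' + '10101110101' = 000000000010101110101 (21 bits)


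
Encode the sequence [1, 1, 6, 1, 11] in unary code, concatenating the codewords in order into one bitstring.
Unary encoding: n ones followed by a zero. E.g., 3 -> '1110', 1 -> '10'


Encode each number as n ones followed by a terminating 0:
  1 -> 10 (2 bits)
  1 -> 10 (2 bits)
  6 -> 1111110 (7 bits)
  1 -> 10 (2 bits)
  11 -> 111111111110 (12 bits)
Total length = 2 + 2 + 7 + 2 + 12 = 25 bits.

Unary([1, 1, 6, 1, 11]) = 1010111111010111111111110 (25 bits)


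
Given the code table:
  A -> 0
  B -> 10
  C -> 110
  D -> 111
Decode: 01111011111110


Decoding:
0 -> A
111 -> D
10 -> B
111 -> D
111 -> D
10 -> B


Result: ADBDDB


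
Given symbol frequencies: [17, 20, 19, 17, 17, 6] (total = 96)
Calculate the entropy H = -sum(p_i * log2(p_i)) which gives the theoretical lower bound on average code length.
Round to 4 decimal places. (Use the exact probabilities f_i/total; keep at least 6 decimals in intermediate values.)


Per-symbol terms -p_i * log2(p_i) with p_i = f_i/96:
  p = 17/96 = 0.177083: log2(p) = -2.497500, -p*log2(p) = 0.442266
  p = 20/96 = 0.208333: log2(p) = -2.263034, -p*log2(p) = 0.471466
  p = 19/96 = 0.197917: log2(p) = -2.337035, -p*log2(p) = 0.462538
  p = 17/96 = 0.177083: log2(p) = -2.497500, -p*log2(p) = 0.442266
  p = 17/96 = 0.177083: log2(p) = -2.497500, -p*log2(p) = 0.442266
  p = 6/96 = 0.062500: log2(p) = -4.000000, -p*log2(p) = 0.250000
H = 0.442266 + 0.471466 + 0.462538 + 0.442266 + 0.442266 + 0.250000 = 2.510802

H = 2.5108 bits/symbol


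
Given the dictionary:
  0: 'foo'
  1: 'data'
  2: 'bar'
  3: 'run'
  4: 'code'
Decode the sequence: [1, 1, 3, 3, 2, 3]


Look up each index in the dictionary:
  1 -> 'data'
  1 -> 'data'
  3 -> 'run'
  3 -> 'run'
  2 -> 'bar'
  3 -> 'run'

Decoded: "data data run run bar run"


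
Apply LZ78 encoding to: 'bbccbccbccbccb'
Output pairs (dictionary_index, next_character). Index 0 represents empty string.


LZ78 encoding steps:
Dictionary: {0: ''}
Step 1: w='' (idx 0), next='b' -> output (0, 'b'), add 'b' as idx 1
Step 2: w='b' (idx 1), next='c' -> output (1, 'c'), add 'bc' as idx 2
Step 3: w='' (idx 0), next='c' -> output (0, 'c'), add 'c' as idx 3
Step 4: w='bc' (idx 2), next='c' -> output (2, 'c'), add 'bcc' as idx 4
Step 5: w='bcc' (idx 4), next='b' -> output (4, 'b'), add 'bccb' as idx 5
Step 6: w='c' (idx 3), next='c' -> output (3, 'c'), add 'cc' as idx 6
Step 7: w='b' (idx 1), end of input -> output (1, '')


Encoded: [(0, 'b'), (1, 'c'), (0, 'c'), (2, 'c'), (4, 'b'), (3, 'c'), (1, '')]


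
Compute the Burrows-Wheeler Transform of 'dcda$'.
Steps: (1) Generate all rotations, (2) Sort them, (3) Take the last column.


Rotations (sorted):
  0: $dcda -> last char: a
  1: a$dcd -> last char: d
  2: cda$d -> last char: d
  3: da$dc -> last char: c
  4: dcda$ -> last char: $


BWT = addc$


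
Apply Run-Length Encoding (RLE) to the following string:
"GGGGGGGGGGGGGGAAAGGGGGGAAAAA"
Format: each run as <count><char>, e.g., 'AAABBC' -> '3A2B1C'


Scanning runs left to right:
  i=0: run of 'G' x 14 -> '14G'
  i=14: run of 'A' x 3 -> '3A'
  i=17: run of 'G' x 6 -> '6G'
  i=23: run of 'A' x 5 -> '5A'

RLE = 14G3A6G5A


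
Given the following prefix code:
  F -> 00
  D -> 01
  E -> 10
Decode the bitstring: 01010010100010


Decoding step by step:
Bits 01 -> D
Bits 01 -> D
Bits 00 -> F
Bits 10 -> E
Bits 10 -> E
Bits 00 -> F
Bits 10 -> E


Decoded message: DDFEEFE


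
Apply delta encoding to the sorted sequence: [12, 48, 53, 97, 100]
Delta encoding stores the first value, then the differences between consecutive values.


First value: 12
Deltas:
  48 - 12 = 36
  53 - 48 = 5
  97 - 53 = 44
  100 - 97 = 3


Delta encoded: [12, 36, 5, 44, 3]


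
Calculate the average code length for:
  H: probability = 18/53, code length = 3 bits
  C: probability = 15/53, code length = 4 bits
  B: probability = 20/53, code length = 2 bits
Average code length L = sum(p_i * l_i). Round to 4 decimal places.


Weighted contributions p_i * l_i:
  H: (18/53) * 3 = 54/53
  C: (15/53) * 4 = 60/53
  B: (20/53) * 2 = 40/53
Sum = (54 + 60 + 40)/53 = 154/53

L = 154/53 = 2.9057 bits/symbol


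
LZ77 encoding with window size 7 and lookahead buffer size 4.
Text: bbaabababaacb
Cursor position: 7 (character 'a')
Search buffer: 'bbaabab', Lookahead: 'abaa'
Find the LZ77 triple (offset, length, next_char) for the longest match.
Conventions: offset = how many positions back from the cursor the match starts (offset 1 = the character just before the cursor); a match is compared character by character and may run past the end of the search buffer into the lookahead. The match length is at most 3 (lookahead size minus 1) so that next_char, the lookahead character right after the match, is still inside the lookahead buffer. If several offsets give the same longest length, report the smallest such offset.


Try each offset into the search buffer:
  offset=1 (pos 6, char 'b'): match length 0
  offset=2 (pos 5, char 'a'): match length 3
  offset=3 (pos 4, char 'b'): match length 0
  offset=4 (pos 3, char 'a'): match length 3
  offset=5 (pos 2, char 'a'): match length 1
  offset=6 (pos 1, char 'b'): match length 0
  offset=7 (pos 0, char 'b'): match length 0
Longest match has length 3, found at offsets 2, 4; take the smallest, offset 2.
next_char = character at position 7 + 3 = 10 -> 'a'

Best match: offset=2, length=3 (matching 'aba' starting at position 5)
LZ77 triple: (2, 3, 'a')


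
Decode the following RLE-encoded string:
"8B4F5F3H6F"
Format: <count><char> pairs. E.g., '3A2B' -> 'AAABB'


Expanding each <count><char> pair:
  8B -> 'BBBBBBBB'
  4F -> 'FFFF'
  5F -> 'FFFFF'
  3H -> 'HHH'
  6F -> 'FFFFFF'

Decoded = BBBBBBBBFFFFFFFFFHHHFFFFFF


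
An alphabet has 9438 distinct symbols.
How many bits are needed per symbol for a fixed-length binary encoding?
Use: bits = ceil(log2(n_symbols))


log2(9438) = 13.2043
Bracket: 2^13 = 8192 < 9438 <= 2^14 = 16384
So ceil(log2(9438)) = 14

bits = ceil(log2(9438)) = ceil(13.2043) = 14 bits


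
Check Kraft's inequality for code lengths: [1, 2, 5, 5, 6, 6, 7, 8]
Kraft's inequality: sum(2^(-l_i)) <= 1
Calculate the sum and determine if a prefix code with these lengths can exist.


Sum = 2^(-1) + 2^(-2) + 2^(-5) + 2^(-5) + 2^(-6) + 2^(-6) + 2^(-7) + 2^(-8)
    = 0.5 + 0.25 + 0.03125 + 0.03125 + 0.015625 + 0.015625 + 0.0078125 + 0.00390625
    = 219/256 = 0.85546875
Since 0.85546875 <= 1, Kraft's inequality IS satisfied.
A prefix code with these lengths CAN exist.

Kraft sum = 0.85546875. Satisfied.


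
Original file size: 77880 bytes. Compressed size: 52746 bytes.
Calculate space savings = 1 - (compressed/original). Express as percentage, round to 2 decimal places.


ratio = compressed/original = 52746/77880 = 0.677273
savings = 1 - ratio = 1 - 0.677273 = 0.322727
as a percentage: 0.322727 * 100 = 32.27%

Space savings = 1 - 52746/77880 = 32.27%


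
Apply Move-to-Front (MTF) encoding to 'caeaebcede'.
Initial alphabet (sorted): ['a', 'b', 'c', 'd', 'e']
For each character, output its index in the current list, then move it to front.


MTF encoding:
'c': index 2 in ['a', 'b', 'c', 'd', 'e'] -> ['c', 'a', 'b', 'd', 'e']
'a': index 1 in ['c', 'a', 'b', 'd', 'e'] -> ['a', 'c', 'b', 'd', 'e']
'e': index 4 in ['a', 'c', 'b', 'd', 'e'] -> ['e', 'a', 'c', 'b', 'd']
'a': index 1 in ['e', 'a', 'c', 'b', 'd'] -> ['a', 'e', 'c', 'b', 'd']
'e': index 1 in ['a', 'e', 'c', 'b', 'd'] -> ['e', 'a', 'c', 'b', 'd']
'b': index 3 in ['e', 'a', 'c', 'b', 'd'] -> ['b', 'e', 'a', 'c', 'd']
'c': index 3 in ['b', 'e', 'a', 'c', 'd'] -> ['c', 'b', 'e', 'a', 'd']
'e': index 2 in ['c', 'b', 'e', 'a', 'd'] -> ['e', 'c', 'b', 'a', 'd']
'd': index 4 in ['e', 'c', 'b', 'a', 'd'] -> ['d', 'e', 'c', 'b', 'a']
'e': index 1 in ['d', 'e', 'c', 'b', 'a'] -> ['e', 'd', 'c', 'b', 'a']


Output: [2, 1, 4, 1, 1, 3, 3, 2, 4, 1]


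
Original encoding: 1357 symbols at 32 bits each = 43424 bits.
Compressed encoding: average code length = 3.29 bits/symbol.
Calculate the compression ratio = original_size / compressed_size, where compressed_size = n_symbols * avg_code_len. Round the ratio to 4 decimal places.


original_size = n_symbols * orig_bits = 1357 * 32 = 43424 bits
compressed_size = n_symbols * avg_code_len = 1357 * 3.29 = 4464.53 bits
ratio = original_size / compressed_size = 43424 / 4464.53 = 9.7264

Compression ratio = 9.7264


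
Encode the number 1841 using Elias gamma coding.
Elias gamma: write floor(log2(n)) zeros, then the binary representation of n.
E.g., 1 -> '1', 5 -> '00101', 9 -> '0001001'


num_bits = floor(log2(1841)) + 1 = 11
leading_zeros = num_bits - 1 = 10
binary(1841) = 11100110001

Elias gamma(1841) = '0000000000' + '11100110001' = 000000000011100110001 (21 bits)


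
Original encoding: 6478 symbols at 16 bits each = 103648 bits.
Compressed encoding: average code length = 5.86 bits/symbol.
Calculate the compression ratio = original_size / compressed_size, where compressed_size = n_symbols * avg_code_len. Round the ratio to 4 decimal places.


original_size = n_symbols * orig_bits = 6478 * 16 = 103648 bits
compressed_size = n_symbols * avg_code_len = 6478 * 5.86 = 37961.08 bits
ratio = original_size / compressed_size = 103648 / 37961.08 = 2.7304

Compression ratio = 2.7304


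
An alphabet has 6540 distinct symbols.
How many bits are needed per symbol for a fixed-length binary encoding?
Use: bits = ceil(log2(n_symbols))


log2(6540) = 12.6751
Bracket: 2^12 = 4096 < 6540 <= 2^13 = 8192
So ceil(log2(6540)) = 13

bits = ceil(log2(6540)) = ceil(12.6751) = 13 bits


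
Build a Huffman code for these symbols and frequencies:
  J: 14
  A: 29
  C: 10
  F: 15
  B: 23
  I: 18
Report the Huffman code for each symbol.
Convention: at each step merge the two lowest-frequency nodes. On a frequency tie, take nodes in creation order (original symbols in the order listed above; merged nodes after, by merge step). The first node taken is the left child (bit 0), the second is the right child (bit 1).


Huffman tree construction:
Step 1: Merge C(10) + J(14) = 24
Step 2: Merge F(15) + I(18) = 33
Step 3: Merge B(23) + (C+J)(24) = 47
Step 4: Merge A(29) + (F+I)(33) = 62
Step 5: Merge (B+(C+J))(47) + (A+(F+I))(62) = 109
Read each symbol's code off the tree from the root (left child = 0, right child = 1).

Codes:
  J: 011 (length 3)
  A: 10 (length 2)
  C: 010 (length 3)
  F: 110 (length 3)
  B: 00 (length 2)
  I: 111 (length 3)
Average code length: 275/109 = 2.5229 bits/symbol


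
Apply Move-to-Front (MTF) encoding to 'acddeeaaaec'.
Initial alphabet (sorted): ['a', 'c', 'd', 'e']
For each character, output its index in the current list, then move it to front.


MTF encoding:
'a': index 0 in ['a', 'c', 'd', 'e'] -> ['a', 'c', 'd', 'e']
'c': index 1 in ['a', 'c', 'd', 'e'] -> ['c', 'a', 'd', 'e']
'd': index 2 in ['c', 'a', 'd', 'e'] -> ['d', 'c', 'a', 'e']
'd': index 0 in ['d', 'c', 'a', 'e'] -> ['d', 'c', 'a', 'e']
'e': index 3 in ['d', 'c', 'a', 'e'] -> ['e', 'd', 'c', 'a']
'e': index 0 in ['e', 'd', 'c', 'a'] -> ['e', 'd', 'c', 'a']
'a': index 3 in ['e', 'd', 'c', 'a'] -> ['a', 'e', 'd', 'c']
'a': index 0 in ['a', 'e', 'd', 'c'] -> ['a', 'e', 'd', 'c']
'a': index 0 in ['a', 'e', 'd', 'c'] -> ['a', 'e', 'd', 'c']
'e': index 1 in ['a', 'e', 'd', 'c'] -> ['e', 'a', 'd', 'c']
'c': index 3 in ['e', 'a', 'd', 'c'] -> ['c', 'e', 'a', 'd']


Output: [0, 1, 2, 0, 3, 0, 3, 0, 0, 1, 3]


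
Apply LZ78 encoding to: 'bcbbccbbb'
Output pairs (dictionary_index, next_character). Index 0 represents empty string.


LZ78 encoding steps:
Dictionary: {0: ''}
Step 1: w='' (idx 0), next='b' -> output (0, 'b'), add 'b' as idx 1
Step 2: w='' (idx 0), next='c' -> output (0, 'c'), add 'c' as idx 2
Step 3: w='b' (idx 1), next='b' -> output (1, 'b'), add 'bb' as idx 3
Step 4: w='c' (idx 2), next='c' -> output (2, 'c'), add 'cc' as idx 4
Step 5: w='bb' (idx 3), next='b' -> output (3, 'b'), add 'bbb' as idx 5


Encoded: [(0, 'b'), (0, 'c'), (1, 'b'), (2, 'c'), (3, 'b')]


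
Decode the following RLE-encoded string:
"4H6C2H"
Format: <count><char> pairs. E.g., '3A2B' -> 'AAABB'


Expanding each <count><char> pair:
  4H -> 'HHHH'
  6C -> 'CCCCCC'
  2H -> 'HH'

Decoded = HHHHCCCCCCHH


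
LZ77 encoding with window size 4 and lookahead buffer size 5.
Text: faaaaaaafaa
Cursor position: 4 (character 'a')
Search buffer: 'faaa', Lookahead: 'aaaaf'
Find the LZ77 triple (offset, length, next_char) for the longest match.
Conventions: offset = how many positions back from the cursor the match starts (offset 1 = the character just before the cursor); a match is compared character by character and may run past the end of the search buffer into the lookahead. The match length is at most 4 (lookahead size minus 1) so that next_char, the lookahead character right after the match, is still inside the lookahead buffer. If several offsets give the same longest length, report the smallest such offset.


Try each offset into the search buffer:
  offset=1 (pos 3, char 'a'): match length 4
  offset=2 (pos 2, char 'a'): match length 4
  offset=3 (pos 1, char 'a'): match length 4
  offset=4 (pos 0, char 'f'): match length 0
Longest match has length 4, found at offsets 1, 2, 3; take the smallest, offset 1.
next_char = character at position 4 + 4 = 8 -> 'f'

Best match: offset=1, length=4 (matching 'aaaa' starting at position 3)
LZ77 triple: (1, 4, 'f')


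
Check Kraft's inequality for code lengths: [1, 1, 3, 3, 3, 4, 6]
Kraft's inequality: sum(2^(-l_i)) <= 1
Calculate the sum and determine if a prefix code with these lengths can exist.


Sum = 2^(-1) + 2^(-1) + 2^(-3) + 2^(-3) + 2^(-3) + 2^(-4) + 2^(-6)
    = 0.5 + 0.5 + 0.125 + 0.125 + 0.125 + 0.0625 + 0.015625
    = 93/64 = 1.453125
Since 1.453125 > 1, Kraft's inequality is NOT satisfied.
A prefix code with these lengths CANNOT exist.

Kraft sum = 1.453125. Not satisfied.


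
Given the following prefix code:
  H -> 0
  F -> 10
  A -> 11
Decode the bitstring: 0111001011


Decoding step by step:
Bits 0 -> H
Bits 11 -> A
Bits 10 -> F
Bits 0 -> H
Bits 10 -> F
Bits 11 -> A


Decoded message: HAFHFA


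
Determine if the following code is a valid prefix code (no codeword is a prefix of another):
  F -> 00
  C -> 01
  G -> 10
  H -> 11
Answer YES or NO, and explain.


Checking each pair (does one codeword prefix another?):
  F='00' vs C='01': no prefix
  F='00' vs G='10': no prefix
  F='00' vs H='11': no prefix
  C='01' vs F='00': no prefix
  C='01' vs G='10': no prefix
  C='01' vs H='11': no prefix
  G='10' vs F='00': no prefix
  G='10' vs C='01': no prefix
  G='10' vs H='11': no prefix
  H='11' vs F='00': no prefix
  H='11' vs C='01': no prefix
  H='11' vs G='10': no prefix
No violation found over all pairs.

YES -- this is a valid prefix code. No codeword is a prefix of any other codeword.


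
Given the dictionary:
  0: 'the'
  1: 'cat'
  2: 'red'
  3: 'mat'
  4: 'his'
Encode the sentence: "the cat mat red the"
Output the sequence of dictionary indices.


Look up each word in the dictionary:
  'the' -> 0
  'cat' -> 1
  'mat' -> 3
  'red' -> 2
  'the' -> 0

Encoded: [0, 1, 3, 2, 0]


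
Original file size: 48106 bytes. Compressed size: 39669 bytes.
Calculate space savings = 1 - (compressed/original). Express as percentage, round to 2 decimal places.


ratio = compressed/original = 39669/48106 = 0.824616
savings = 1 - ratio = 1 - 0.824616 = 0.175384
as a percentage: 0.175384 * 100 = 17.54%

Space savings = 1 - 39669/48106 = 17.54%


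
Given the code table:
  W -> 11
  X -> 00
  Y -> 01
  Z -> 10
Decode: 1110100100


Decoding:
11 -> W
10 -> Z
10 -> Z
01 -> Y
00 -> X


Result: WZZYX


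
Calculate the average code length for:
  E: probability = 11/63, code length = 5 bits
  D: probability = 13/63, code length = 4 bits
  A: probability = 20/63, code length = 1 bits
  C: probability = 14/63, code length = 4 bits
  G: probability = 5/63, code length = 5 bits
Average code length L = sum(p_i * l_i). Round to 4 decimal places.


Weighted contributions p_i * l_i:
  E: (11/63) * 5 = 55/63
  D: (13/63) * 4 = 52/63
  A: (20/63) * 1 = 20/63
  C: (14/63) * 4 = 56/63
  G: (5/63) * 5 = 25/63
Sum = (55 + 52 + 20 + 56 + 25)/63 = 208/63

L = 208/63 = 3.3016 bits/symbol


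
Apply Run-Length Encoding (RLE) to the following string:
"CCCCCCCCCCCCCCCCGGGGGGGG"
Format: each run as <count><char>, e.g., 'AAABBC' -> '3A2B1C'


Scanning runs left to right:
  i=0: run of 'C' x 16 -> '16C'
  i=16: run of 'G' x 8 -> '8G'

RLE = 16C8G


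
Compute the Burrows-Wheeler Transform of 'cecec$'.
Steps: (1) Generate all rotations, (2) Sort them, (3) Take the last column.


Rotations (sorted):
  0: $cecec -> last char: c
  1: c$cece -> last char: e
  2: cec$ce -> last char: e
  3: cecec$ -> last char: $
  4: ec$cec -> last char: c
  5: ecec$c -> last char: c


BWT = cee$cc


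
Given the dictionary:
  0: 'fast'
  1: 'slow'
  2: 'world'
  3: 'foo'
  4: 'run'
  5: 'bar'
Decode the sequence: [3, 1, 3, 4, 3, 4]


Look up each index in the dictionary:
  3 -> 'foo'
  1 -> 'slow'
  3 -> 'foo'
  4 -> 'run'
  3 -> 'foo'
  4 -> 'run'

Decoded: "foo slow foo run foo run"


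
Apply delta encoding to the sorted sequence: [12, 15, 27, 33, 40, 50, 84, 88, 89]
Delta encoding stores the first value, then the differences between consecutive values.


First value: 12
Deltas:
  15 - 12 = 3
  27 - 15 = 12
  33 - 27 = 6
  40 - 33 = 7
  50 - 40 = 10
  84 - 50 = 34
  88 - 84 = 4
  89 - 88 = 1


Delta encoded: [12, 3, 12, 6, 7, 10, 34, 4, 1]


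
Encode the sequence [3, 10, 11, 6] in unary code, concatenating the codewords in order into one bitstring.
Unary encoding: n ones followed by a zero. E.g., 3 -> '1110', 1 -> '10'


Encode each number as n ones followed by a terminating 0:
  3 -> 1110 (4 bits)
  10 -> 11111111110 (11 bits)
  11 -> 111111111110 (12 bits)
  6 -> 1111110 (7 bits)
Total length = 4 + 11 + 12 + 7 = 34 bits.

Unary([3, 10, 11, 6]) = 1110111111111101111111111101111110 (34 bits)


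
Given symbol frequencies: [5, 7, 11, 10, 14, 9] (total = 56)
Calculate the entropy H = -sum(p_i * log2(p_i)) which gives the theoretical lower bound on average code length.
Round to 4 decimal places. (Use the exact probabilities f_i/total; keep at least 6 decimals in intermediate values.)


Per-symbol terms -p_i * log2(p_i) with p_i = f_i/56:
  p = 5/56 = 0.089286: log2(p) = -3.485427, -p*log2(p) = 0.311199
  p = 7/56 = 0.125000: log2(p) = -3.000000, -p*log2(p) = 0.375000
  p = 11/56 = 0.196429: log2(p) = -2.347923, -p*log2(p) = 0.461199
  p = 10/56 = 0.178571: log2(p) = -2.485427, -p*log2(p) = 0.443826
  p = 14/56 = 0.250000: log2(p) = -2.000000, -p*log2(p) = 0.500000
  p = 9/56 = 0.160714: log2(p) = -2.637430, -p*log2(p) = 0.423873
H = 0.311199 + 0.375000 + 0.461199 + 0.443826 + 0.500000 + 0.423873 = 2.515097

H = 2.5151 bits/symbol


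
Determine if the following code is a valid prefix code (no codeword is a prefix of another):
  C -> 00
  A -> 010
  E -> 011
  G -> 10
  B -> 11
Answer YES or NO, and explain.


Checking each pair (does one codeword prefix another?):
  C='00' vs A='010': no prefix
  C='00' vs E='011': no prefix
  C='00' vs G='10': no prefix
  C='00' vs B='11': no prefix
  A='010' vs C='00': no prefix
  A='010' vs E='011': no prefix
  A='010' vs G='10': no prefix
  A='010' vs B='11': no prefix
  E='011' vs C='00': no prefix
  E='011' vs A='010': no prefix
  E='011' vs G='10': no prefix
  E='011' vs B='11': no prefix
  G='10' vs C='00': no prefix
  G='10' vs A='010': no prefix
  G='10' vs E='011': no prefix
  G='10' vs B='11': no prefix
  B='11' vs C='00': no prefix
  B='11' vs A='010': no prefix
  B='11' vs E='011': no prefix
  B='11' vs G='10': no prefix
No violation found over all pairs.

YES -- this is a valid prefix code. No codeword is a prefix of any other codeword.
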